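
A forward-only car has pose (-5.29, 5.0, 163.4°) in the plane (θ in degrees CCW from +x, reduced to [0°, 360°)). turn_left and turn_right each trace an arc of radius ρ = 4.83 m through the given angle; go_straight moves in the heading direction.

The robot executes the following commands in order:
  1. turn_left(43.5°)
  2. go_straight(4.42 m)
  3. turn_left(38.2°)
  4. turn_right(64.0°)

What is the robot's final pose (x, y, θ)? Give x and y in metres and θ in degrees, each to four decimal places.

set_pose: (x, y, θ) = (-5.2900, 5.0000, 163.4000°), ρ = 4.83
turn_left(43.5°): centre at ρ to the left, rotate +43.5° → (-8.8551, 4.6787, 206.9000°)
go_straight(4.42): x += 4.42·cos θ, y += 4.42·sin θ → (-12.7969, 2.6789, 206.9000°)
turn_left(38.2°): centre at ρ to the left, rotate +38.2° → (-14.9926, 0.4051, 245.1000°)
turn_right(64.0°): centre at ρ to the right, rotate −64.0° → (-19.2809, -2.3904, 181.1000°)

(-19.2809, -2.3904, 181.1000°)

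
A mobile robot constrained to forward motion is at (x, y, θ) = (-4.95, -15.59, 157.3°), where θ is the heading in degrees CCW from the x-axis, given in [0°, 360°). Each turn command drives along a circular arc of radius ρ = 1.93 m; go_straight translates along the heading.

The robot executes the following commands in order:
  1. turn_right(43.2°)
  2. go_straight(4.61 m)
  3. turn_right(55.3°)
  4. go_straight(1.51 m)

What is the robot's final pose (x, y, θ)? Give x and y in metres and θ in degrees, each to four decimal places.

set_pose: (x, y, θ) = (-4.9500, -15.5900, 157.3000°), ρ = 1.93
turn_right(43.2°): centre at ρ to the right, rotate −43.2° → (-5.9670, -14.5976, 114.1000°)
go_straight(4.61): x += 4.61·cos θ, y += 4.61·sin θ → (-7.8494, -10.3894, 114.1000°)
turn_right(55.3°): centre at ρ to the right, rotate −55.3° → (-7.7385, -8.6015, 58.8000°)
go_straight(1.51): x += 1.51·cos θ, y += 1.51·sin θ → (-6.9562, -7.3099, 58.8000°)

(-6.9562, -7.3099, 58.8000°)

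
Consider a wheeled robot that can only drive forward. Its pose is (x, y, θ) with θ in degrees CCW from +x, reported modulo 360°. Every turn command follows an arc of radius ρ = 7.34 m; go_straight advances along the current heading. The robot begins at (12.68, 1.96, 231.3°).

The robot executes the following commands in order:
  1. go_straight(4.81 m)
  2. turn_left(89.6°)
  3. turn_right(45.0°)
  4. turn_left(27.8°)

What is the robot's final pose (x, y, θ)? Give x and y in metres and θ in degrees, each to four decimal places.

set_pose: (x, y, θ) = (12.6800, 1.9600, 231.3000°), ρ = 7.34
go_straight(4.81): x += 4.81·cos θ, y += 4.81·sin θ → (9.6726, -1.7939, 231.3000°)
turn_left(89.6°): centre at ρ to the left, rotate +89.6° → (10.7718, -12.0793, 320.9000°)
turn_right(45.0°): centre at ρ to the right, rotate −45.0° → (13.4437, -17.0210, 275.9000°)
turn_left(27.8°): centre at ρ to the left, rotate +27.8° → (14.6383, -20.3391, 303.7000°)

(14.6383, -20.3391, 303.7000°)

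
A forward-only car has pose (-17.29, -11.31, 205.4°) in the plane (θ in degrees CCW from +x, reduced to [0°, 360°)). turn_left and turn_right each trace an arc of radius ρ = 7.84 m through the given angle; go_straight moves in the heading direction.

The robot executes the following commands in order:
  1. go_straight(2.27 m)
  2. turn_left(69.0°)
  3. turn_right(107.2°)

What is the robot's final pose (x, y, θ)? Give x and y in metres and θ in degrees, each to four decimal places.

(-33.3484, -28.2140, 167.2000°)

set_pose: (x, y, θ) = (-17.2900, -11.3100, 205.4000°), ρ = 7.84
go_straight(2.27): x += 2.27·cos θ, y += 2.27·sin θ → (-19.3406, -12.2837, 205.4000°)
turn_left(69.0°): centre at ρ to the left, rotate +69.0° → (-23.7946, -19.9673, 274.4000°)
turn_right(107.2°): centre at ρ to the right, rotate −107.2° → (-33.3484, -28.2140, 167.2000°)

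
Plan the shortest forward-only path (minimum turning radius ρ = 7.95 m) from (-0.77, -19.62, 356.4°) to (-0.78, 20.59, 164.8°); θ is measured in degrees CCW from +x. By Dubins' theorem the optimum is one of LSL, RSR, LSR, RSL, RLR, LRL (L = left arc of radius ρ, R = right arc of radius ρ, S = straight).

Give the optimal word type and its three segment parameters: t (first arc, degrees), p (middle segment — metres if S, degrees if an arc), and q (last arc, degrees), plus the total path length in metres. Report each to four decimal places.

Let ψ = atan2(Δy, Δx) = atan2(40.21, -0.01) = 90.0142° be the start→goal bearing.
Normalize: d = |goal − start| / ρ = 40.210001/7.95 = 5.057862, α = (θ_start − ψ) mod 360° = 266.3858° = 4.649308 rad, β = (θ_goal − ψ) mod 360° = 74.7858° = 1.305258 rad.
Common terms: sin α = -0.998011, cos α = -0.063039, sin β = 0.964951, cos β = 0.262429, cos(α−β) = -0.979575, d² = 25.581966. Work in radians in the unit-radius frame; every candidate has L = ρ·(t + p + q).
LSL: p² = 2 + d² − 2cos(α−β) + 2d(sin α − sin β) = 9.684332; p = √p² = 3.111966; φ = atan2(cos β − cos α, d + sin α − sin β) = 0.104778 rad; t = (φ − α) mod 2π = 1.738654 rad, q = (β − φ) mod 2π = 1.200480 rad → L = 7.95·(1.738654 + 3.111966 + 1.200480) = 7.95·6.051100 = 48.106248 m
RSR: p² = 2 + d² − 2cos(α−β) + 2d(sin β − sin α) = 49.397901; p = √p² = 7.028364; φ = atan2(cos α − cos β, d − sin α + sin β) = -0.046324 rad; t = (α − φ) mod 2π = 4.695633 rad, q = (φ − β) mod 2π = 4.931603 rad → L = 7.95·(4.695633 + 7.028364 + 4.931603) = 7.95·16.655600 = 132.412021 m
LSR: p² = d² − 2 + 2cos(α−β) + 2d(sin α + sin β) = 21.288391; p = √p² = 4.613934; φ = atan2(−cos α − cos β, d + sin α + sin β) − atan2(−2, p) = 0.369362 rad; t = (φ − α) mod 2π = 2.003239 rad, q = (φ − β) mod 2π = 5.347290 rad → L = 7.95·(2.003239 + 4.613934 + 5.347290) = 7.95·11.964463 = 95.117482 m
RSL: p² = d² − 2 + 2cos(α−β) − 2d(sin α + sin β) = 21.957239; p = √p² = 4.685855; φ = atan2(cos α + cos β, d − sin α − sin β) − atan2(2, p) = -0.364262 rad; t = (α − φ) mod 2π = 5.013571 rad, q = (β − φ) mod 2π = 1.669520 rad → L = 7.95·(5.013571 + 4.685855 + 1.669520) = 7.95·11.368946 = 90.383120 m
RLR: c = (6 − d² + 2cos(α−β) + 2d(sin α − sin β))/8 = -5.174738, |c| > 1 → infeasible
LRL: c = (6 − d² + 2cos(α−β) − 2d(sin α − sin β))/8 = -0.210541; p = 2π − arccos c = 4.500260 rad; φ = atan2(cos β − cos α, d + sin α − sin β) = 0.104778 rad; t = (φ − α + p/2) mod 2π = 3.988784 rad, q = (β − α − t + p) mod 2π = 3.450610 rad → L = 7.95·(3.988784 + 4.500260 + 3.450610) = 7.95·11.939655 = 94.920255 m
Shortest: LSL with L = 48.106248 m ≈ 48.1062 m
Convert LSL to answer units (arcs ×180/π): t = 1.738654·180/π = 99.6176°, p = ρ·p = 7.95·3.111966 = 24.7401 m, q = 1.200480·180/π = 68.7824°, L = 48.1062 m.

LSL: t = 99.6176°, p = 24.7401 m, q = 68.7824°, L = 48.1062 m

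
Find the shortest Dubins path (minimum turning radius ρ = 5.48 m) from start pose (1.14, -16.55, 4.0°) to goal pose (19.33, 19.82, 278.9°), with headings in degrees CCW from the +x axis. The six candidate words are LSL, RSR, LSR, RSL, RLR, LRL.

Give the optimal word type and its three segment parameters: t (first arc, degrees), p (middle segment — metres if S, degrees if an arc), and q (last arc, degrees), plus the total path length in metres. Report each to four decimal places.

LSR: t = 81.8710°, p = 30.9250 m, q = 166.9710°, L = 54.7252 m

Let ψ = atan2(Δy, Δx) = atan2(36.37, 18.19) = 63.4286° be the start→goal bearing.
Normalize: d = |goal − start| / ρ = 40.665132/5.48 = 7.420645, α = (θ_start − ψ) mod 360° = 300.5714° = 5.245960 rad, β = (θ_goal − ψ) mod 360° = 215.4714° = 3.760685 rad.
Common terms: sin α = -0.860996, cos α = 0.508611, sin β = -0.580296, cos β = -0.814406, cos(α−β) = 0.085417, d² = 55.065966. Work in radians in the unit-radius frame; every candidate has L = ρ·(t + p + q).
LSL: p² = 2 + d² − 2cos(α−β) + 2d(sin α − sin β) = 52.729174; p = √p² = 7.261486; φ = atan2(cos β − cos α, d + sin α − sin β) = -0.183220 rad; t = (φ − α) mod 2π = 0.854006 rad, q = (β − φ) mod 2π = 3.943904 rad → L = 5.48·(0.854006 + 7.261486 + 3.943904) = 5.48·12.059396 = 66.085489 m
RSR: p² = 2 + d² − 2cos(α−β) + 2d(sin β − sin α) = 61.061092; p = √p² = 7.814160; φ = atan2(cos α − cos β, d − sin α + sin β) = 0.170130 rad; t = (α − φ) mod 2π = 5.075830 rad, q = (φ − β) mod 2π = 2.692630 rad → L = 5.48·(5.075830 + 7.814160 + 2.692630) = 5.48·15.582620 = 85.392759 m
LSR: p² = d² − 2 + 2cos(α−β) + 2d(sin α + sin β) = 31.846165; p = √p² = 5.643241; φ = atan2(−cos α − cos β, d + sin α + sin β) − atan2(−2, p) = 0.391692 rad; t = (φ − α) mod 2π = 1.428918 rad, q = (φ − β) mod 2π = 2.914193 rad → L = 5.48·(1.428918 + 5.643241 + 2.914193) = 5.48·9.986351 = 54.725205 m
RSL: p² = d² − 2 + 2cos(α−β) − 2d(sin α + sin β) = 74.627436; p = √p² = 8.638717; φ = atan2(cos α + cos β, d − sin α − sin β) − atan2(2, p) = -0.262000 rad; t = (α − φ) mod 2π = 5.507960 rad, q = (β − φ) mod 2π = 4.022685 rad → L = 5.48·(5.507960 + 8.638717 + 4.022685) = 5.48·18.169362 = 99.568106 m
RLR: c = (6 − d² + 2cos(α−β) + 2d(sin α − sin β))/8 = -6.632636, |c| > 1 → infeasible
LRL: c = (6 − d² + 2cos(α−β) − 2d(sin α − sin β))/8 = -5.591147, |c| > 1 → infeasible
Shortest: LSR with L = 54.725205 m ≈ 54.7252 m
Convert LSR to answer units (arcs ×180/π): t = 1.428918·180/π = 81.8710°, p = ρ·p = 5.48·5.643241 = 30.9250 m, q = 2.914193·180/π = 166.9710°, L = 54.7252 m.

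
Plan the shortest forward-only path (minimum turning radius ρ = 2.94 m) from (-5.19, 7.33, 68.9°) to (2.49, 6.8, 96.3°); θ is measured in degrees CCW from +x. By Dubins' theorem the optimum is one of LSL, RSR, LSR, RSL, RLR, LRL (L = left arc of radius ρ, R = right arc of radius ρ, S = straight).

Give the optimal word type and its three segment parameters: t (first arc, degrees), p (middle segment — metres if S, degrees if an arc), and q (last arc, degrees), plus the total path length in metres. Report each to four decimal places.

Let ψ = atan2(Δy, Δx) = atan2(-0.53, 7.68) = -3.9477° be the start→goal bearing.
Normalize: d = |goal − start| / ρ = 7.698266/2.94 = 2.618458, α = (θ_start − ψ) mod 360° = 72.8477° = 1.271433 rad, β = (θ_goal − ψ) mod 360° = 100.2477° = 1.749653 rad.
Common terms: sin α = 0.955524, cos α = 0.294912, sin β = 0.984048, cos β = -0.177905, cos(α−β) = 0.887815, d² = 6.856321. Work in radians in the unit-radius frame; every candidate has L = ρ·(t + p + q).
LSL: p² = 2 + d² − 2cos(α−β) + 2d(sin α − sin β) = 6.931317; p = √p² = 2.632739; φ = atan2(cos β − cos α, d + sin α − sin β) = -0.180571 rad; t = (φ − α) mod 2π = 4.831181 rad, q = (β − φ) mod 2π = 1.930224 rad → L = 2.94·(4.831181 + 2.632739 + 1.930224) = 2.94·9.394145 = 27.618786 m
RSR: p² = 2 + d² − 2cos(α−β) + 2d(sin β − sin α) = 7.230064; p = √p² = 2.688878; φ = atan2(cos α − cos β, d − sin α + sin β) = 0.176761 rad; t = (α − φ) mod 2π = 1.094672 rad, q = (φ − β) mod 2π = 4.710293 rad → L = 2.94·(1.094672 + 2.688878 + 4.710293) = 2.94·8.493843 = 24.971898 m
LSR: p² = d² − 2 + 2cos(α−β) + 2d(sin α + sin β) = 16.789328; p = √p² = 4.097478; φ = atan2(−cos α − cos β, d + sin α + sin β) − atan2(−2, p) = 0.428422 rad; t = (φ − α) mod 2π = 5.440174 rad, q = (φ − β) mod 2π = 4.961954 rad → L = 2.94·(5.440174 + 4.097478 + 4.961954) = 2.94·14.499606 = 42.628841 m
RSL: p² = d² − 2 + 2cos(α−β) − 2d(sin α + sin β) = -3.525424 < 0 → infeasible
RLR: c = (6 − d² + 2cos(α−β) + 2d(sin α − sin β))/8 = 0.096242; p = 2π − arccos c = 4.808780 rad; φ = atan2(cos α − cos β, d − sin α + sin β) = 0.176761 rad; t = (α − φ + p/2) mod 2π = 3.499062 rad, q = (α − β − t + p) mod 2π = 0.831497 rad → L = 2.94·(3.499062 + 4.808780 + 0.831497) = 2.94·9.139340 = 26.869660 m
LRL: c = (6 − d² + 2cos(α−β) − 2d(sin α − sin β))/8 = 0.133585; p = 2π − arccos c = 4.846375 rad; φ = atan2(cos β − cos α, d + sin α − sin β) = -0.180571 rad; t = (φ − α + p/2) mod 2π = 0.971184 rad, q = (β − α − t + p) mod 2π = 4.353412 rad → L = 2.94·(0.971184 + 4.846375 + 4.353412) = 2.94·10.170970 = 29.902652 m
Shortest: RSR with L = 24.971898 m ≈ 24.9719 m
Convert RSR to answer units (arcs ×180/π): t = 1.094672·180/π = 62.7201°, p = ρ·p = 2.94·2.688878 = 7.9053 m, q = 4.710293·180/π = 269.8799°, L = 24.9719 m.

RSR: t = 62.7201°, p = 7.9053 m, q = 269.8799°, L = 24.9719 m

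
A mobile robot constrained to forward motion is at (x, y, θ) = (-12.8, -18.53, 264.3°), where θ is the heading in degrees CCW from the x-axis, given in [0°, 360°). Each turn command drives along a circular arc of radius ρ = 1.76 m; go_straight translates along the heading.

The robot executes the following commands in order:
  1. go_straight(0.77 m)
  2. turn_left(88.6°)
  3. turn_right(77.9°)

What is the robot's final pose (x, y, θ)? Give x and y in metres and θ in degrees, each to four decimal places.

set_pose: (x, y, θ) = (-12.8000, -18.5300, 264.3000°), ρ = 1.76
go_straight(0.77): x += 0.77·cos θ, y += 0.77·sin θ → (-12.8765, -19.2962, 264.3000°)
turn_left(88.6°): centre at ρ to the left, rotate +88.6° → (-11.3427, -21.2175, 352.9000°)
turn_right(77.9°): centre at ρ to the right, rotate −77.9° → (-9.8070, -22.8106, 275.0000°)

(-9.8070, -22.8106, 275.0000°)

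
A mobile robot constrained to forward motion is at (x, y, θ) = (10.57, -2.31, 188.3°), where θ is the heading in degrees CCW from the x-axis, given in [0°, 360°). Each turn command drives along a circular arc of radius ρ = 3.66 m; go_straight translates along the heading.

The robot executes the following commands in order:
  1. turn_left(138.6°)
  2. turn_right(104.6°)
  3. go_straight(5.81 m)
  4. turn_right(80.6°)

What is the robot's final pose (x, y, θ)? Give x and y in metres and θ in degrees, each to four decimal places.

set_pose: (x, y, θ) = (10.5700, -2.3100, 188.3000°), ρ = 3.66
turn_left(138.6°): centre at ρ to the left, rotate +138.6° → (9.0996, -8.9977, 326.9000°)
turn_right(104.6°): centre at ρ to the right, rotate −104.6° → (9.5641, -14.7708, 222.3000°)
go_straight(5.81): x += 5.81·cos θ, y += 5.81·sin θ → (5.2668, -18.6810, 222.3000°)
turn_right(80.6°): centre at ρ to the right, rotate −80.6° → (0.5352, -18.8462, 141.7000°)

(0.5352, -18.8462, 141.7000°)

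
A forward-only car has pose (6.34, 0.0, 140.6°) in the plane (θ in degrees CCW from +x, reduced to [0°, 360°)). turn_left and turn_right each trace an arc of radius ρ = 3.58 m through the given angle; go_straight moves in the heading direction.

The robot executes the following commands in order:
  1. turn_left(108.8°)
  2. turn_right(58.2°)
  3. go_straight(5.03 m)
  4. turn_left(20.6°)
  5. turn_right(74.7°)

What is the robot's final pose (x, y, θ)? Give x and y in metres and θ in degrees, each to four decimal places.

set_pose: (x, y, θ) = (6.3400, 0.0000, 140.6000°), ρ = 3.58
turn_left(108.8°): centre at ρ to the left, rotate +108.8° → (0.7166, -1.5068, 249.4000°)
turn_right(58.2°): centre at ρ to the right, rotate −58.2° → (-1.9392, -3.7590, 191.2000°)
go_straight(5.03): x += 5.03·cos θ, y += 5.03·sin θ → (-6.8734, -4.7360, 191.2000°)
turn_left(20.6°): centre at ρ to the left, rotate +20.6° → (-8.0645, -5.2052, 211.8000°)
turn_right(74.7°): centre at ρ to the right, rotate −74.7° → (-12.3880, -4.7851, 137.1000°)

(-12.3880, -4.7851, 137.1000°)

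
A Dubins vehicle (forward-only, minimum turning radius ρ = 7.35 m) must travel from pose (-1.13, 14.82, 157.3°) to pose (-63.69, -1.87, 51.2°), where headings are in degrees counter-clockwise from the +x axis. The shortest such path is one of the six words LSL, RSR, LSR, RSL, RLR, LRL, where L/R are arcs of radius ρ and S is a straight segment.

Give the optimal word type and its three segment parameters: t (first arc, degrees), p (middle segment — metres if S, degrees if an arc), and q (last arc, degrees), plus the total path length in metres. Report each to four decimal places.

LSR: t = 52.9893°, p = 53.9454 m, q = 159.0893°, L = 81.1511 m

Let ψ = atan2(Δy, Δx) = atan2(-16.69, -62.56) = -165.0623° be the start→goal bearing.
Normalize: d = |goal − start| / ρ = 64.748048/7.35 = 8.809258, α = (θ_start − ψ) mod 360° = 322.3623° = 5.626284 rad, β = (θ_goal − ψ) mod 360° = 216.2623° = 3.774489 rad.
Common terms: sin α = -0.610666, cos α = 0.791888, sin β = -0.591483, cos β = -0.806318, cos(α−β) = -0.277315, d² = 77.603030. Work in radians in the unit-radius frame; every candidate has L = ρ·(t + p + q).
LSL: p² = 2 + d² − 2cos(α−β) + 2d(sin α − sin β) = 79.819679; p = √p² = 8.934186; φ = atan2(cos β − cos α, d + sin α − sin β) = -0.179855 rad; t = (φ − α) mod 2π = 0.477047 rad, q = (β − φ) mod 2π = 3.954344 rad → L = 7.35·(0.477047 + 8.934186 + 3.954344) = 7.35·13.365577 = 98.236991 m
RSR: p² = 2 + d² − 2cos(α−β) + 2d(sin β − sin α) = 80.495640; p = √p² = 8.971936; φ = atan2(cos α − cos β, d − sin α + sin β) = 0.179090 rad; t = (α − φ) mod 2π = 5.447194 rad, q = (φ − β) mod 2π = 2.687786 rad → L = 7.35·(5.447194 + 8.971936 + 2.687786) = 7.35·17.106916 = 125.735832 m
LSR: p² = d² − 2 + 2cos(α−β) + 2d(sin α + sin β) = 53.868317; p = √p² = 7.339504; φ = atan2(−cos α − cos β, d + sin α + sin β) − atan2(−2, p) = 0.267935 rad; t = (φ − α) mod 2π = 0.924837 rad, q = (φ − β) mod 2π = 2.776631 rad → L = 7.35·(0.924837 + 7.339504 + 2.776631) = 7.35·11.040972 = 81.151146 m
RSL: p² = d² − 2 + 2cos(α−β) − 2d(sin α + sin β) = 96.228485; p = √p² = 9.809612; φ = atan2(cos α + cos β, d − sin α − sin β) − atan2(2, p) = -0.202566 rad; t = (α − φ) mod 2π = 5.828850 rad, q = (β − φ) mod 2π = 3.977056 rad → L = 7.35·(5.828850 + 9.809612 + 3.977056) = 7.35·19.615518 = 144.174056 m
RLR: c = (6 − d² + 2cos(α−β) + 2d(sin α − sin β))/8 = -9.061955, |c| > 1 → infeasible
LRL: c = (6 − d² + 2cos(α−β) − 2d(sin α − sin β))/8 = -8.977460, |c| > 1 → infeasible
Shortest: LSR with L = 81.151146 m ≈ 81.1511 m
Convert LSR to answer units (arcs ×180/π): t = 0.924837·180/π = 52.9893°, p = ρ·p = 7.35·7.339504 = 53.9454 m, q = 2.776631·180/π = 159.0893°, L = 81.1511 m.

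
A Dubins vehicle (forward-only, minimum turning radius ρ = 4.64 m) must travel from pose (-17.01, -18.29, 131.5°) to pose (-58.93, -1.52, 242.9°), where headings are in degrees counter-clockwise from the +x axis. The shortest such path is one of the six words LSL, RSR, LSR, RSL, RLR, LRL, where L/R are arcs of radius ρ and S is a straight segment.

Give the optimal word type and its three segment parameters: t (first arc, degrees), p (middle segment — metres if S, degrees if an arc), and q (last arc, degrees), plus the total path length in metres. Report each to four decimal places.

LSL: t = 21.1737°, p = 38.6245 m, q = 90.2263°, L = 47.6460 m

Let ψ = atan2(Δy, Δx) = atan2(16.77, -41.92) = 158.1962° be the start→goal bearing.
Normalize: d = |goal − start| / ρ = 45.149965/4.64 = 9.730596, α = (θ_start − ψ) mod 360° = 333.3038° = 5.817248 rad, β = (θ_goal − ψ) mod 360° = 84.7038° = 1.478360 rad.
Common terms: sin α = -0.449260, cos α = 0.893401, sin β = 0.995731, cos β = 0.092305, cos(α−β) = -0.364877, d² = 94.684495. Work in radians in the unit-radius frame; every candidate has L = ρ·(t + p + q).
LSL: p² = 2 + d² − 2cos(α−β) + 2d(sin α − sin β) = 69.293001; p = √p² = 8.324242; φ = atan2(cos β − cos α, d + sin α − sin β) = -0.096386 rad; t = (φ − α) mod 2π = 0.369552 rad, q = (β − φ) mod 2π = 1.574745 rad → L = 4.64·(0.369552 + 8.324242 + 1.574745) = 4.64·10.268539 = 47.646019 m
RSR: p² = 2 + d² − 2cos(α−β) + 2d(sin β − sin α) = 125.535496; p = √p² = 11.204262; φ = atan2(cos α − cos β, d − sin α + sin β) = 0.071560 rad; t = (α − φ) mod 2π = 5.745688 rad, q = (φ − β) mod 2π = 4.876386 rad → L = 4.64·(5.745688 + 11.204262 + 4.876386) = 4.64·21.826336 = 101.274200 m
LSR: p² = d² − 2 + 2cos(α−β) + 2d(sin α + sin β) = 102.589708; p = √p² = 10.128658; φ = atan2(−cos α − cos β, d + sin α + sin β) − atan2(−2, p) = 0.099331 rad; t = (φ − α) mod 2π = 0.565268 rad, q = (φ − β) mod 2π = 4.904157 rad → L = 4.64·(0.565268 + 10.128658 + 4.904157) = 4.64·15.598083 = 72.375103 m
RSL: p² = d² − 2 + 2cos(α−β) − 2d(sin α + sin β) = 81.319774; p = √p² = 9.017748; φ = atan2(cos α + cos β, d − sin α − sin β) − atan2(2, p) = -0.111334 rad; t = (α − φ) mod 2π = 5.928582 rad, q = (β − φ) mod 2π = 1.589694 rad → L = 4.64·(5.928582 + 9.017748 + 1.589694) = 4.64·16.536024 = 76.727151 m
RLR: c = (6 − d² + 2cos(α−β) + 2d(sin α − sin β))/8 = -14.691937, |c| > 1 → infeasible
LRL: c = (6 − d² + 2cos(α−β) − 2d(sin α − sin β))/8 = -7.661625, |c| > 1 → infeasible
Shortest: LSL with L = 47.646019 m ≈ 47.6460 m
Convert LSL to answer units (arcs ×180/π): t = 0.369552·180/π = 21.1737°, p = ρ·p = 4.64·8.324242 = 38.6245 m, q = 1.574745·180/π = 90.2263°, L = 47.6460 m.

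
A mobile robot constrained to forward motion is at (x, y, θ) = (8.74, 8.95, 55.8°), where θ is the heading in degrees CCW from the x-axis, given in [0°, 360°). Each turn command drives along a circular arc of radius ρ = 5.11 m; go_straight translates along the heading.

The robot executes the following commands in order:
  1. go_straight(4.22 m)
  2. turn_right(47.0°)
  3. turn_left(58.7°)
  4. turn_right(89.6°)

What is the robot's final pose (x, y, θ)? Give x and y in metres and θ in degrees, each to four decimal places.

(25.1394, 20.4913, 337.9000°)

set_pose: (x, y, θ) = (8.7400, 8.9500, 55.8000°), ρ = 5.11
go_straight(4.22): x += 4.22·cos θ, y += 4.22·sin θ → (11.1120, 12.4403, 55.8000°)
turn_right(47.0°): centre at ρ to the right, rotate −47.0° → (14.5566, 14.6179, 8.8000°)
turn_left(58.7°): centre at ρ to the left, rotate +58.7° → (18.4959, 17.7122, 67.5000°)
turn_right(89.6°): centre at ρ to the right, rotate −89.6° → (25.1394, 20.4913, -22.1000° ≡ 337.9000°)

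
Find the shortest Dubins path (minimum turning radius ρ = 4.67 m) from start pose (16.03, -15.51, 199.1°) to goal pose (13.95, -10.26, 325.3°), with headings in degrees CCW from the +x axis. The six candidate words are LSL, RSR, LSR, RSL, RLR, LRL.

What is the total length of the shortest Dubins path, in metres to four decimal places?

Let ψ = atan2(Δy, Δx) = atan2(5.25, -2.08) = 111.6130° be the start→goal bearing.
Normalize: d = |goal − start| / ρ = 5.647026/4.67 = 1.209213, α = (θ_start − ψ) mod 360° = 87.4870° = 1.526936 rad, β = (θ_goal − ψ) mod 360° = 213.6870° = 3.729542 rad.
Common terms: sin α = 0.999038, cos α = 0.043846, sin β = -0.554656, cos β = -0.832080, cos(α−β) = -0.590606, d² = 1.462197. Work in radians in the unit-radius frame; every candidate has L = ρ·(t + p + q).
LSL: p² = 2 + d² − 2cos(α−β) + 2d(sin α − sin β) = 8.400903; p = √p² = 2.898431; φ = atan2(cos β − cos α, d + sin α − sin β) = -0.307007 rad; t = (φ − α) mod 2π = 4.449242 rad, q = (β − φ) mod 2π = 4.036549 rad → L = 4.67·(4.449242 + 2.898431 + 4.036549) = 4.67·11.384222 = 53.164316 m
RSR: p² = 2 + d² − 2cos(α−β) + 2d(sin β − sin α) = 0.885913; p = √p² = 0.941230; φ = atan2(cos α − cos β, d − sin α + sin β) = 1.945493 rad; t = (α − φ) mod 2π = 5.864629 rad, q = (φ − β) mod 2π = 4.499136 rad → L = 4.67·(5.864629 + 0.941230 + 4.499136) = 4.67·11.304995 = 52.794326 m
LSR: p² = d² − 2 + 2cos(α−β) + 2d(sin α + sin β) = -0.644308 < 0 → infeasible
RSL: p² = d² − 2 + 2cos(α−β) − 2d(sin α + sin β) = -2.793721 < 0 → infeasible
RLR: c = (6 − d² + 2cos(α−β) + 2d(sin α − sin β))/8 = 0.889261; p = 2π − arccos c = 5.808116 rad; φ = atan2(cos α − cos β, d − sin α + sin β) = 1.945493 rad; t = (α − φ + p/2) mod 2π = 2.485501 rad, q = (α − β − t + p) mod 2π = 1.120009 rad → L = 4.67·(2.485501 + 5.808116 + 1.120009) = 4.67·9.413626 = 43.961632 m
LRL: c = (6 − d² + 2cos(α−β) − 2d(sin α − sin β))/8 = -0.050113; p = 2π − arccos c = 4.662255 rad; φ = atan2(cos β − cos α, d + sin α − sin β) = -0.307007 rad; t = (φ − α + p/2) mod 2π = 0.497184 rad, q = (β − α − t + p) mod 2π = 0.084491 rad → L = 4.67·(0.497184 + 4.662255 + 0.084491) = 4.67·5.243931 = 24.489156 m
Shortest: LRL with L = 24.489156 m ≈ 24.4892 m

24.4892 m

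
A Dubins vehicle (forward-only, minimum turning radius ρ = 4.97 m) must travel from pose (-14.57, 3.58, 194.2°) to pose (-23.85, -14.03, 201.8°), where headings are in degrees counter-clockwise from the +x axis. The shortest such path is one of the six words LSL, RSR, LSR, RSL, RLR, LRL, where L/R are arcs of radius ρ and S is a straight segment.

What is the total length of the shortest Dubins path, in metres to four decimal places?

Let ψ = atan2(Δy, Δx) = atan2(-17.61, -9.28) = -117.7880° be the start→goal bearing.
Normalize: d = |goal − start| / ρ = 19.905539/4.97 = 4.005139, α = (θ_start − ψ) mod 360° = 311.9880° = 5.445218 rad, β = (θ_goal − ψ) mod 360° = 319.5880° = 5.577863 rad.
Common terms: sin α = -0.743285, cos α = 0.668975, sin β = -0.648279, cos β = 0.761403, cos(α−β) = 0.991216, d² = 16.041136. Work in radians in the unit-radius frame; every candidate has L = ρ·(t + p + q).
LSL: p² = 2 + d² − 2cos(α−β) + 2d(sin α − sin β) = 15.297684; p = √p² = 3.911225; φ = atan2(cos β − cos α, d + sin α − sin β) = 0.023634 rad; t = (φ − α) mod 2π = 0.861600 rad, q = (β − φ) mod 2π = 5.554230 rad → L = 4.97·(0.861600 + 3.911225 + 5.554230) = 4.97·10.327056 = 51.325467 m
RSR: p² = 2 + d² − 2cos(α−β) + 2d(sin β − sin α) = 16.819726; p = √p² = 4.101186; φ = atan2(cos α − cos β, d − sin α + sin β) = -0.022539 rad; t = (α − φ) mod 2π = 5.467757 rad, q = (φ − β) mod 2π = 0.682783 rad → L = 4.97·(5.467757 + 4.101186 + 0.682783) = 4.97·10.251726 = 50.951080 m
LSR: p² = d² − 2 + 2cos(α−β) + 2d(sin α + sin β) = 4.876758; p = √p² = 2.208338; φ = atan2(−cos α − cos β, d + sin α + sin β) − atan2(−2, p) = 0.235174 rad; t = (φ − α) mod 2π = 1.073141 rad, q = (φ − β) mod 2π = 0.940496 rad → L = 4.97·(1.073141 + 2.208338 + 0.940496) = 4.97·4.221975 = 20.983214 m
RSL: p² = d² − 2 + 2cos(α−β) − 2d(sin α + sin β) = 27.170377; p = √p² = 5.212521; φ = atan2(cos α + cos β, d − sin α − sin β) − atan2(2, p) = -0.107279 rad; t = (α − φ) mod 2π = 5.552498 rad, q = (β − φ) mod 2π = 5.685143 rad → L = 4.97·(5.552498 + 5.212521 + 5.685143) = 4.97·16.450162 = 81.757304 m
RLR: c = (6 − d² + 2cos(α−β) + 2d(sin α − sin β))/8 = -1.102466, |c| > 1 → infeasible
LRL: c = (6 − d² + 2cos(α−β) − 2d(sin α − sin β))/8 = -0.912210; p = 2π − arccos c = 3.563742 rad; φ = atan2(cos β − cos α, d + sin α − sin β) = 0.023634 rad; t = (φ − α + p/2) mod 2π = 2.643471 rad, q = (β − α − t + p) mod 2π = 1.052916 rad → L = 4.97·(2.643471 + 3.563742 + 1.052916) = 4.97·7.260129 = 36.082840 m
Shortest: LSR with L = 20.983214 m ≈ 20.9832 m

20.9832 m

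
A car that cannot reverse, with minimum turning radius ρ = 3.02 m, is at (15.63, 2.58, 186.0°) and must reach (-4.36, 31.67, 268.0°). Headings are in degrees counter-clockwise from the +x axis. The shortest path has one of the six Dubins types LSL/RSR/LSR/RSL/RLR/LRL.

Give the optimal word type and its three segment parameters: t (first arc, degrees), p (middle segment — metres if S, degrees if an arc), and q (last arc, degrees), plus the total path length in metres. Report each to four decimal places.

RSL: t = 74.6229°, p = 30.2649 m, q = 156.6229°, L = 42.4537 m

Let ψ = atan2(Δy, Δx) = atan2(29.09, -19.99) = 124.4960° be the start→goal bearing.
Normalize: d = |goal − start| / ρ = 35.296292/3.02 = 11.687514, α = (θ_start − ψ) mod 360° = 61.5040° = 1.073448 rad, β = (θ_goal − ψ) mod 360° = 143.5040° = 2.504618 rad.
Common terms: sin α = 0.878851, cos α = 0.477097, sin β = 0.594766, cos β = -0.803899, cos(α−β) = 0.139173, d² = 136.597978. Work in radians in the unit-radius frame; every candidate has L = ρ·(t + p + q).
LSL: p² = 2 + d² − 2cos(α−β) + 2d(sin α − sin β) = 144.960107; p = √p² = 12.039938; φ = atan2(cos β − cos α, d + sin α − sin β) = -0.106597 rad; t = (φ − α) mod 2π = 5.103140 rad, q = (β − φ) mod 2π = 2.611215 rad → L = 3.02·(5.103140 + 12.039938 + 2.611215) = 3.02·19.754293 = 59.657966 m
RSR: p² = 2 + d² − 2cos(α−β) + 2d(sin β − sin α) = 131.679157; p = √p² = 11.475154; φ = atan2(cos α − cos β, d − sin α + sin β) = 0.111865 rad; t = (α − φ) mod 2π = 0.961582 rad, q = (φ − β) mod 2π = 3.890433 rad → L = 3.02·(0.961582 + 11.475154 + 3.890433) = 3.02·16.327169 = 49.308051 m
LSR: p² = d² − 2 + 2cos(α−β) + 2d(sin α + sin β) = 169.322162; p = √p² = 13.012385; φ = atan2(−cos α − cos β, d + sin α + sin β) − atan2(−2, p) = 0.177332 rad; t = (φ − α) mod 2π = 5.387070 rad, q = (φ − β) mod 2π = 3.955900 rad → L = 3.02·(5.387070 + 13.012385 + 3.955900) = 3.02·22.355354 = 67.513170 m
RSL: p² = d² − 2 + 2cos(α−β) − 2d(sin α + sin β) = 100.430487; p = √p² = 10.021501; φ = atan2(cos α + cos β, d − sin α − sin β) − atan2(2, p) = -0.228968 rad; t = (α − φ) mod 2π = 1.302415 rad, q = (β − φ) mod 2π = 2.733585 rad → L = 3.02·(1.302415 + 10.021501 + 2.733585) = 3.02·14.057502 = 42.453656 m
RLR: c = (6 − d² + 2cos(α−β) + 2d(sin α − sin β))/8 = -15.459895, |c| > 1 → infeasible
LRL: c = (6 − d² + 2cos(α−β) − 2d(sin α − sin β))/8 = -17.120013, |c| > 1 → infeasible
Shortest: RSL with L = 42.453656 m ≈ 42.4537 m
Convert RSL to answer units (arcs ×180/π): t = 1.302415·180/π = 74.6229°, p = ρ·p = 3.02·10.021501 = 30.2649 m, q = 2.733585·180/π = 156.6229°, L = 42.4537 m.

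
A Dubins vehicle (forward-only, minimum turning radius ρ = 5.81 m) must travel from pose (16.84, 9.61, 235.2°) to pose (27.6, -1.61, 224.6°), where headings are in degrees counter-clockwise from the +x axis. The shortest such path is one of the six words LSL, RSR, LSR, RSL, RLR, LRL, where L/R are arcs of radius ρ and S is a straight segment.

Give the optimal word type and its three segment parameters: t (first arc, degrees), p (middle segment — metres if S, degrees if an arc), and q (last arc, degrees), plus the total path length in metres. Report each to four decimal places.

LSL: t = 74.7022°, p = 15.6960 m, q = 274.6978°, L = 51.1264 m

Let ψ = atan2(Δy, Δx) = atan2(-11.22, 10.76) = -46.1989° be the start→goal bearing.
Normalize: d = |goal − start| / ρ = 15.545610/5.81 = 2.675664, α = (θ_start − ψ) mod 360° = 281.3989° = 4.911338 rad, β = (θ_goal − ψ) mod 360° = 270.7989° = 4.726333 rad.
Common terms: sin α = -0.980275, cos α = 0.197639, sin β = -0.999903, cos β = 0.013943, cos(α−β) = 0.982935, d² = 7.159180. Work in radians in the unit-radius frame; every candidate has L = ρ·(t + p + q).
LSL: p² = 2 + d² − 2cos(α−β) + 2d(sin α − sin β) = 7.298345; p = √p² = 2.701545; φ = atan2(cos β − cos α, d + sin α − sin β) = -0.068049 rad; t = (φ − α) mod 2π = 1.303799 rad, q = (β − φ) mod 2π = 4.794382 rad → L = 5.81·(1.303799 + 2.701545 + 4.794382) = 5.81·8.799725 = 51.126404 m
RSR: p² = 2 + d² − 2cos(α−β) + 2d(sin β − sin α) = 7.088274; p = √p² = 2.662381; φ = atan2(cos α − cos β, d − sin α + sin β) = 0.069052 rad; t = (α − φ) mod 2π = 4.842286 rad, q = (φ − β) mod 2π = 1.625904 rad → L = 5.81·(4.842286 + 2.662381 + 1.625904) = 5.81·9.130572 = 53.048620 m
LSR: p² = d² − 2 + 2cos(α−β) + 2d(sin α + sin β) = -3.471531 < 0 → infeasible
RSL: p² = d² − 2 + 2cos(α−β) − 2d(sin α + sin β) = 17.721633; p = √p² = 4.209707; φ = atan2(cos α + cos β, d − sin α − sin β) − atan2(2, p) = -0.398111 rad; t = (α − φ) mod 2π = 5.309448 rad, q = (β − φ) mod 2π = 5.124443 rad → L = 5.81·(5.309448 + 4.209707 + 5.124443) = 5.81·14.643598 = 85.079307 m
RLR: c = (6 − d² + 2cos(α−β) + 2d(sin α − sin β))/8 = 0.113966; p = 2π − arccos c = 4.826603 rad; φ = atan2(cos α − cos β, d − sin α + sin β) = 0.069052 rad; t = (α − φ + p/2) mod 2π = 0.972402 rad, q = (α − β − t + p) mod 2π = 4.039206 rad → L = 5.81·(0.972402 + 4.826603 + 4.039206) = 5.81·9.838211 = 57.160004 m
LRL: c = (6 − d² + 2cos(α−β) − 2d(sin α − sin β))/8 = 0.087707; p = 2π − arccos c = 4.800209 rad; φ = atan2(cos β − cos α, d + sin α − sin β) = -0.068049 rad; t = (φ − α + p/2) mod 2π = 3.703903 rad, q = (β − α − t + p) mod 2π = 0.911301 rad → L = 5.81·(3.703903 + 4.800209 + 0.911301) = 5.81·9.415413 = 54.703547 m
Shortest: LSL with L = 51.126404 m ≈ 51.1264 m
Convert LSL to answer units (arcs ×180/π): t = 1.303799·180/π = 74.7022°, p = ρ·p = 5.81·2.701545 = 15.6960 m, q = 4.794382·180/π = 274.6978°, L = 51.1264 m.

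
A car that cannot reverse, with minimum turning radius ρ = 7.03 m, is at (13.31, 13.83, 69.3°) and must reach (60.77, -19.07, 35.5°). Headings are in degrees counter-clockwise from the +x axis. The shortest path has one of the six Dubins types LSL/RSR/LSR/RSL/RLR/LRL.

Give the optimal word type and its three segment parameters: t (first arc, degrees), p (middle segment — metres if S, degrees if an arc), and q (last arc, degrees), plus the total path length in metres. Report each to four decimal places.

RSL: t = 121.6566°, p = 42.0280 m, q = 87.8566°, L = 67.7346 m

Let ψ = atan2(Δy, Δx) = atan2(-32.90, 47.46) = -34.7303° be the start→goal bearing.
Normalize: d = |goal − start| / ρ = 57.748261/7.03 = 8.214546, α = (θ_start − ψ) mod 360° = 104.0303° = 1.815671 rad, β = (θ_goal − ψ) mod 360° = 70.2303° = 1.225750 rad.
Common terms: sin α = 0.970168, cos α = -0.242435, sin β = 0.941060, cos β = 0.338240, cos(α−β) = 0.830984, d² = 67.478771. Work in radians in the unit-radius frame; every candidate has L = ρ·(t + p + q).
LSL: p² = 2 + d² − 2cos(α−β) + 2d(sin α − sin β) = 68.295019; p = √p² = 8.264080; φ = atan2(cos β − cos α, d + sin α − sin β) = 0.070323 rad; t = (φ − α) mod 2π = 4.537837 rad, q = (β − φ) mod 2π = 1.155427 rad → L = 7.03·(4.537837 + 8.264080 + 1.155427) = 7.03·13.957344 = 98.120129 m
RSR: p² = 2 + d² − 2cos(α−β) + 2d(sin β − sin α) = 67.338585; p = √p² = 8.206009; φ = atan2(cos α − cos β, d − sin α + sin β) = -0.070821 rad; t = (α − φ) mod 2π = 1.886493 rad, q = (φ − β) mod 2π = 4.986614 rad → L = 7.03·(1.886493 + 8.206009 + 4.986614) = 7.03·15.079116 = 106.006183 m
LSR: p² = d² − 2 + 2cos(α−β) + 2d(sin α + sin β) = 98.540472; p = √p² = 9.926755; φ = atan2(−cos α − cos β, d + sin α + sin β) − atan2(−2, p) = 0.189353 rad; t = (φ − α) mod 2π = 4.656867 rad, q = (φ − β) mod 2π = 5.246788 rad → L = 7.03·(4.656867 + 9.926755 + 5.246788) = 7.03·19.830411 = 139.407787 m
RSL: p² = d² − 2 + 2cos(α−β) − 2d(sin α + sin β) = 35.741008; p = √p² = 5.978378; φ = atan2(cos α + cos β, d − sin α − sin β) − atan2(2, p) = -0.307637 rad; t = (α − φ) mod 2π = 2.123308 rad, q = (β − φ) mod 2π = 1.533387 rad → L = 7.03·(2.123308 + 5.978378 + 1.533387) = 7.03·9.635074 = 67.734567 m
RLR: c = (6 − d² + 2cos(α−β) + 2d(sin α − sin β))/8 = -7.417323, |c| > 1 → infeasible
LRL: c = (6 − d² + 2cos(α−β) − 2d(sin α − sin β))/8 = -7.536877, |c| > 1 → infeasible
Shortest: RSL with L = 67.734567 m ≈ 67.7346 m
Convert RSL to answer units (arcs ×180/π): t = 2.123308·180/π = 121.6566°, p = ρ·p = 7.03·5.978378 = 42.0280 m, q = 1.533387·180/π = 87.8566°, L = 67.7346 m.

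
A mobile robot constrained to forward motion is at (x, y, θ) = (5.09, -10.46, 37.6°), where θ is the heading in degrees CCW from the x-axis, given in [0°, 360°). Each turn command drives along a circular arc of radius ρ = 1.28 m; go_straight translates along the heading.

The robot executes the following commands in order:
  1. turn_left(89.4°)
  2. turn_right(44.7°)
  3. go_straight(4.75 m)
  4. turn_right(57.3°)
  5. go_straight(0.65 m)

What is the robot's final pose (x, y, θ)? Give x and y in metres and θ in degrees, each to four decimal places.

set_pose: (x, y, θ) = (5.0900, -10.4600, 37.6000°), ρ = 1.28
turn_left(89.4°): centre at ρ to the left, rotate +89.4° → (5.3313, -8.6755, 127.0000°)
turn_right(44.7°): centre at ρ to the right, rotate −44.7° → (5.0851, -7.7337, 82.3000°)
go_straight(4.75): x += 4.75·cos θ, y += 4.75·sin θ → (5.7215, -3.0266, 82.3000°)
turn_right(57.3°): centre at ρ to the right, rotate −57.3° → (6.4490, -2.0380, 25.0000°)
go_straight(0.65): x += 0.65·cos θ, y += 0.65·sin θ → (7.0381, -1.7633, 25.0000°)

(7.0381, -1.7633, 25.0000°)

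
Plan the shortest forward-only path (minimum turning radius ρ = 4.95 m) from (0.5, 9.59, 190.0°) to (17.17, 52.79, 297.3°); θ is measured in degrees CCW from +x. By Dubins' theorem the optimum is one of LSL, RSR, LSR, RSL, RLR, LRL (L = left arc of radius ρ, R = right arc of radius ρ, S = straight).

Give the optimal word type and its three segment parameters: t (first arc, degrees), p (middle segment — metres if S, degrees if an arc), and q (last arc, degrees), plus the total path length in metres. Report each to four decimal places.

RSR: t = 120.0112°, p = 38.3715 m, q = 132.6888°, L = 60.2033 m

Let ψ = atan2(Δy, Δx) = atan2(43.20, 16.67) = 68.8994° be the start→goal bearing.
Normalize: d = |goal − start| / ρ = 46.304739/4.95 = 9.354493, α = (θ_start − ψ) mod 360° = 121.1006° = 2.113604 rad, β = (θ_goal − ψ) mod 360° = 228.4006° = 3.986342 rad.
Common terms: sin α = 0.856262, cos α = -0.516542, sin β = -0.747805, cos β = -0.663919, cos(α−β) = -0.297375, d² = 87.506536. Work in radians in the unit-radius frame; every candidate has L = ρ·(t + p + q).
LSL: p² = 2 + d² − 2cos(α−β) + 2d(sin α − sin β) = 120.111746; p = √p² = 10.959550; φ = atan2(cos β − cos α, d + sin α − sin β) = -0.013448 rad; t = (φ − α) mod 2π = 4.156134 rad, q = (β − φ) mod 2π = 3.999790 rad → L = 4.95·(4.156134 + 10.959550 + 3.999790) = 4.95·19.115474 = 94.621597 m
RSR: p² = 2 + d² − 2cos(α−β) + 2d(sin β − sin α) = 60.090825; p = √p² = 7.751827; φ = atan2(cos α − cos β, d − sin α + sin β) = 0.019013 rad; t = (α − φ) mod 2π = 2.094591 rad, q = (φ − β) mod 2π = 2.315856 rad → L = 4.95·(2.094591 + 7.751827 + 2.315856) = 4.95·12.162274 = 60.203257 m
LSR: p² = d² − 2 + 2cos(α−β) + 2d(sin α + sin β) = 86.940905; p = √p² = 9.324211; φ = atan2(−cos α − cos β, d + sin α + sin β) − atan2(−2, p) = 0.335398 rad; t = (φ − α) mod 2π = 4.504980 rad, q = (φ − β) mod 2π = 2.632241 rad → L = 4.95·(4.504980 + 9.324211 + 2.632241) = 4.95·16.461432 = 81.484086 m
RSL: p² = d² − 2 + 2cos(α−β) − 2d(sin α + sin β) = 82.882667; p = √p² = 9.103992; φ = atan2(cos α + cos β, d − sin α − sin β) − atan2(2, p) = -0.343234 rad; t = (α − φ) mod 2π = 2.456838 rad, q = (β − φ) mod 2π = 4.329576 rad → L = 4.95·(2.456838 + 9.103992 + 4.329576) = 4.95·15.890406 = 78.657508 m
RLR: c = (6 − d² + 2cos(α−β) + 2d(sin α − sin β))/8 = -6.511353, |c| > 1 → infeasible
LRL: c = (6 − d² + 2cos(α−β) − 2d(sin α − sin β))/8 = -14.013968, |c| > 1 → infeasible
Shortest: RSR with L = 60.203257 m ≈ 60.2033 m
Convert RSR to answer units (arcs ×180/π): t = 2.094591·180/π = 120.0112°, p = ρ·p = 4.95·7.751827 = 38.3715 m, q = 2.315856·180/π = 132.6888°, L = 60.2033 m.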